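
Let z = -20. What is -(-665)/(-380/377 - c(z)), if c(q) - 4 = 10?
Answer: -250705/5658 ≈ -44.310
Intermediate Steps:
c(q) = 14 (c(q) = 4 + 10 = 14)
-(-665)/(-380/377 - c(z)) = -(-665)/(-380/377 - 1*14) = -(-665)/(-380*1/377 - 14) = -(-665)/(-380/377 - 14) = -(-665)/(-5658/377) = -(-665)*(-377)/5658 = -1*250705/5658 = -250705/5658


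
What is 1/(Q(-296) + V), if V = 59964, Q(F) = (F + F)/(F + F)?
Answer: 1/59965 ≈ 1.6676e-5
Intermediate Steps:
Q(F) = 1 (Q(F) = (2*F)/((2*F)) = (2*F)*(1/(2*F)) = 1)
1/(Q(-296) + V) = 1/(1 + 59964) = 1/59965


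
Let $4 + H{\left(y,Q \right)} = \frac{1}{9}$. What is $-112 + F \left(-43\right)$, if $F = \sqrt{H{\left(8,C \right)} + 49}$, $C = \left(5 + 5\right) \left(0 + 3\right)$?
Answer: $-112 - \frac{43 \sqrt{406}}{3} \approx -400.81$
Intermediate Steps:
$C = 30$ ($C = 10 \cdot 3 = 30$)
$H{\left(y,Q \right)} = - \frac{35}{9}$ ($H{\left(y,Q \right)} = -4 + \frac{1}{9} = - \frac{35}{9}$)
$F = \frac{\sqrt{406}}{3}$ ($F = \sqrt{- \frac{35}{9} + 49} = \sqrt{\frac{406}{9}} = \frac{\sqrt{406}}{3} \approx 6.7165$)
$-112 + F \left(-43\right) = -112 + \frac{\sqrt{406}}{3} \left(-43\right) = -112 - \frac{43 \sqrt{406}}{3}$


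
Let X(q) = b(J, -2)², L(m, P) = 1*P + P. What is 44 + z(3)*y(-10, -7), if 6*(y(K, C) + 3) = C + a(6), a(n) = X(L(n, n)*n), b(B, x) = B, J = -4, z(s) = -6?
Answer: 53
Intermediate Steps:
L(m, P) = 2*P (L(m, P) = P + P = 2*P)
X(q) = 16 (X(q) = (-4)² = 16)
a(n) = 16
y(K, C) = -⅓ + C/6 (y(K, C) = -3 + (C + 16)/6 = -3 + (16 + C)/6 = -3 + (8/3 + C/6) = -⅓ + C/6)
44 + z(3)*y(-10, -7) = 44 - 6*(-⅓ + (⅙)*(-7)) = 44 - 6*(-⅓ - 7/6) = 44 - 6*(-3/2) = 44 + 9 = 53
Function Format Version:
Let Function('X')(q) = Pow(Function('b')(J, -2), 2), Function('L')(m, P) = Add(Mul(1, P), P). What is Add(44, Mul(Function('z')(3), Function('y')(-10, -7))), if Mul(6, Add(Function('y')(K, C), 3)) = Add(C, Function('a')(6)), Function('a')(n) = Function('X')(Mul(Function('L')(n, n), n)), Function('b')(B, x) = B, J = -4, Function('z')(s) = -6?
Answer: 53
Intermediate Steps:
Function('L')(m, P) = Mul(2, P) (Function('L')(m, P) = Add(P, P) = Mul(2, P))
Function('X')(q) = 16 (Function('X')(q) = Pow(-4, 2) = 16)
Function('a')(n) = 16
Function('y')(K, C) = Add(Rational(-1, 3), Mul(Rational(1, 6), C)) (Function('y')(K, C) = Add(-3, Mul(Rational(1, 6), Add(C, 16))) = Add(-3, Mul(Rational(1, 6), Add(16, C))) = Add(-3, Add(Rational(8, 3), Mul(Rational(1, 6), C))) = Add(Rational(-1, 3), Mul(Rational(1, 6), C)))
Add(44, Mul(Function('z')(3), Function('y')(-10, -7))) = Add(44, Mul(-6, Add(Rational(-1, 3), Mul(Rational(1, 6), -7)))) = Add(44, Mul(-6, Add(Rational(-1, 3), Rational(-7, 6)))) = Add(44, Mul(-6, Rational(-3, 2))) = Add(44, 9) = 53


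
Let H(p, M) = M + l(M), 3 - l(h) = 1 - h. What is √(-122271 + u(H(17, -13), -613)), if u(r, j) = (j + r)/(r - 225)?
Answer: I*√7580765658/249 ≈ 349.67*I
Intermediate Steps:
l(h) = 2 + h (l(h) = 3 - (1 - h) = 3 + (-1 + h) = 2 + h)
H(p, M) = 2 + 2*M (H(p, M) = M + (2 + M) = 2 + 2*M)
u(r, j) = (j + r)/(-225 + r)
√(-122271 + u(H(17, -13), -613)) = √(-122271 + (-613 + (2 + 2*(-13)))/(-225 + (2 + 2*(-13)))) = √(-122271 + (-613 + (2 - 26))/(-225 + (2 - 26))) = √(-122271 + (-613 - 24)/(-225 - 24)) = √(-122271 - 637/(-249)) = √(-122271 - 1/249*(-637)) = √(-122271 + 637/249) = √(-30444842/249) = I*√7580765658/249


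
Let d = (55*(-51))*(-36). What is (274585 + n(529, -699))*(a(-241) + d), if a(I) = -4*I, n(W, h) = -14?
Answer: 27990866024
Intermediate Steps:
d = 100980 (d = -2805*(-36) = 100980)
(274585 + n(529, -699))*(a(-241) + d) = (274585 - 14)*(-4*(-241) + 100980) = 274571*(964 + 100980) = 274571*101944 = 27990866024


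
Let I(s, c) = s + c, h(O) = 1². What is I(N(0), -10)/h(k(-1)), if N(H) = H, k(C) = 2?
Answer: -10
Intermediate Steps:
h(O) = 1
I(s, c) = c + s
I(N(0), -10)/h(k(-1)) = (-10 + 0)/1 = -10*1 = -10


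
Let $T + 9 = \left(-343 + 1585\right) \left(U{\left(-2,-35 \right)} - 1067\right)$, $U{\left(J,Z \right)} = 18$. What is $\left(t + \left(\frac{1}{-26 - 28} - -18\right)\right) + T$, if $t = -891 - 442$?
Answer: $- \frac{70425829}{54} \approx -1.3042 \cdot 10^{6}$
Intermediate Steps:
$T = -1302867$ ($T = -9 + \left(-343 + 1585\right) \left(18 - 1067\right) = -9 + 1242 \left(-1049\right) = -9 - 1302858 = -1302867$)
$t = -1333$ ($t = -891 - 442 = -1333$)
$\left(t + \left(\frac{1}{-26 - 28} - -18\right)\right) + T = \left(-1333 + \left(\frac{1}{-26 - 28} - -18\right)\right) - 1302867 = \left(-1333 + \left(\frac{1}{-54} + 18\right)\right) - 1302867 = \left(-1333 + \left(- \frac{1}{54} + 18\right)\right) - 1302867 = \left(-1333 + \frac{971}{54}\right) - 1302867 = - \frac{71011}{54} - 1302867 = - \frac{70425829}{54}$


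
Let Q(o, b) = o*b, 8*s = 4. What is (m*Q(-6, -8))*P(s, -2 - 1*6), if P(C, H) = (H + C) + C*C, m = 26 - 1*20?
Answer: -2088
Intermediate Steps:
s = ½ (s = (⅛)*4 = ½ ≈ 0.50000)
Q(o, b) = b*o
m = 6 (m = 26 - 20 = 6)
P(C, H) = C + H + C² (P(C, H) = (C + H) + C² = C + H + C²)
(m*Q(-6, -8))*P(s, -2 - 1*6) = (6*(-8*(-6)))*(½ + (-2 - 1*6) + (½)²) = (6*48)*(½ + (-2 - 6) + ¼) = 288*(½ - 8 + ¼) = 288*(-29/4) = -2088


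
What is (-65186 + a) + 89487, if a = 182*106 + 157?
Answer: 43750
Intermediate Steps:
a = 19449 (a = 19292 + 157 = 19449)
(-65186 + a) + 89487 = (-65186 + 19449) + 89487 = -45737 + 89487 = 43750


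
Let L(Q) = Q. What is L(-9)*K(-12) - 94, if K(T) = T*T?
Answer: -1390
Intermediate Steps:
K(T) = T²
L(-9)*K(-12) - 94 = -9*(-12)² - 94 = -9*144 - 94 = -1296 - 94 = -1390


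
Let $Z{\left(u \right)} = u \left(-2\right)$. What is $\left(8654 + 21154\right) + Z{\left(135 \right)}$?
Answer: $29538$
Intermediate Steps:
$Z{\left(u \right)} = - 2 u$
$\left(8654 + 21154\right) + Z{\left(135 \right)} = \left(8654 + 21154\right) - 270 = 29808 - 270 = 29538$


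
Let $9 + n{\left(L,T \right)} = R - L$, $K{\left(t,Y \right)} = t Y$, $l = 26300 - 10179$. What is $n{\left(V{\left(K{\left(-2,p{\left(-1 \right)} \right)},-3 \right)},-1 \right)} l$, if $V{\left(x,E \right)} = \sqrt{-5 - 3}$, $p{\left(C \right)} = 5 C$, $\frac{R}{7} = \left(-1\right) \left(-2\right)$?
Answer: $80605 - 32242 i \sqrt{2} \approx 80605.0 - 45597.0 i$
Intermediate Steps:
$l = 16121$ ($l = 26300 - 10179 = 16121$)
$R = 14$ ($R = 7 \left(\left(-1\right) \left(-2\right)\right) = 7 \cdot 2 = 14$)
$K{\left(t,Y \right)} = Y t$
$V{\left(x,E \right)} = 2 i \sqrt{2}$ ($V{\left(x,E \right)} = \sqrt{-8} = 2 i \sqrt{2}$)
$n{\left(L,T \right)} = 5 - L$ ($n{\left(L,T \right)} = -9 - \left(-14 + L\right) = 5 - L$)
$n{\left(V{\left(K{\left(-2,p{\left(-1 \right)} \right)},-3 \right)},-1 \right)} l = \left(5 - 2 i \sqrt{2}\right) 16121 = 80605 - 32242 i \sqrt{2}$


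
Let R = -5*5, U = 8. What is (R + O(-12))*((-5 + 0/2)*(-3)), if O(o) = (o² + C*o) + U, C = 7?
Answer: 645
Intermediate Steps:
R = -25
O(o) = 8 + o² + 7*o (O(o) = (o² + 7*o) + 8 = 8 + o² + 7*o)
(R + O(-12))*((-5 + 0/2)*(-3)) = (-25 + (8 + (-12)² + 7*(-12)))*((-5 + 0/2)*(-3)) = (-25 + (8 + 144 - 84))*((-5 + 0*(½))*(-3)) = (-25 + 68)*((-5 + 0)*(-3)) = 43*(-5*(-3)) = 43*15 = 645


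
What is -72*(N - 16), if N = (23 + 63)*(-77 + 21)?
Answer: 347904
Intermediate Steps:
N = -4816 (N = 86*(-56) = -4816)
-72*(N - 16) = -72*(-4816 - 16) = -72*(-4832) = 347904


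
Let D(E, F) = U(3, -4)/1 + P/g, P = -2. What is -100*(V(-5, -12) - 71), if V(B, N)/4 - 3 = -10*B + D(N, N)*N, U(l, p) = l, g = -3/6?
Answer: 19500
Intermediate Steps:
g = -1/2 (g = -3*1/6 = -1/2 ≈ -0.50000)
D(E, F) = 7 (D(E, F) = 3/1 - 2/(-1/2) = 3*1 - 2*(-2) = 3 + 4 = 7)
V(B, N) = 12 - 40*B + 28*N (V(B, N) = 12 + 4*(-10*B + 7*N) = 12 + (-40*B + 28*N) = 12 - 40*B + 28*N)
-100*(V(-5, -12) - 71) = -100*((12 - 40*(-5) + 28*(-12)) - 71) = -100*((12 + 200 - 336) - 71) = -100*(-124 - 71) = -100*(-195) = 19500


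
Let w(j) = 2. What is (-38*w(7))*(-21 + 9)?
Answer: 912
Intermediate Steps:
(-38*w(7))*(-21 + 9) = (-38*2)*(-21 + 9) = -76*(-12) = 912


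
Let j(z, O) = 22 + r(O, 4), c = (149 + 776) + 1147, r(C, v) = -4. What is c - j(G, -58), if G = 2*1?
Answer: 2054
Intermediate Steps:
G = 2
c = 2072 (c = 925 + 1147 = 2072)
j(z, O) = 18 (j(z, O) = 22 - 4 = 18)
c - j(G, -58) = 2072 - 1*18 = 2072 - 18 = 2054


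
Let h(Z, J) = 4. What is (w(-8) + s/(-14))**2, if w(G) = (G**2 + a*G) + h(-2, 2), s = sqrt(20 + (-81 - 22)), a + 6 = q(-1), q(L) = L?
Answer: (1736 - I*sqrt(83))**2/196 ≈ 15376.0 - 161.38*I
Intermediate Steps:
a = -7 (a = -6 - 1 = -7)
s = I*sqrt(83) (s = sqrt(20 - 103) = sqrt(-83) = I*sqrt(83) ≈ 9.1104*I)
w(G) = 4 + G**2 - 7*G (w(G) = (G**2 - 7*G) + 4 = 4 + G**2 - 7*G)
(w(-8) + s/(-14))**2 = ((4 + (-8)**2 - 7*(-8)) + (I*sqrt(83))/(-14))**2 = ((4 + 64 + 56) + (I*sqrt(83))*(-1/14))**2 = (124 - I*sqrt(83)/14)**2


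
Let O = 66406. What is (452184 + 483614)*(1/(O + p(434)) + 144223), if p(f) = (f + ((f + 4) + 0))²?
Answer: 55793275336476729/413395 ≈ 1.3496e+11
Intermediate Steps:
p(f) = (4 + 2*f)² (p(f) = (f + ((4 + f) + 0))² = (f + (4 + f))² = (4 + 2*f)²)
(452184 + 483614)*(1/(O + p(434)) + 144223) = (452184 + 483614)*(1/(66406 + 4*(2 + 434)²) + 144223) = 935798*(1/(66406 + 4*436²) + 144223) = 935798*(1/(66406 + 4*190096) + 144223) = 935798*(1/(66406 + 760384) + 144223) = 935798*(1/826790 + 144223) = 935798*(119242134171/826790) = 55793275336476729/413395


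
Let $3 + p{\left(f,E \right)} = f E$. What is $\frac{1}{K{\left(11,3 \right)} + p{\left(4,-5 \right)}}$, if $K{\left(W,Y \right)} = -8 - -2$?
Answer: $- \frac{1}{29} \approx -0.034483$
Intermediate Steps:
$K{\left(W,Y \right)} = -6$ ($K{\left(W,Y \right)} = -8 + 2 = -6$)
$p{\left(f,E \right)} = -3 + E f$ ($p{\left(f,E \right)} = -3 + f E = -3 + E f$)
$\frac{1}{K{\left(11,3 \right)} + p{\left(4,-5 \right)}} = \frac{1}{-6 - 23} = \frac{1}{-29} = - \frac{1}{29}$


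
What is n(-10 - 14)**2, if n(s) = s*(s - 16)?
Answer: 921600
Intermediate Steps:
n(s) = s*(-16 + s)
n(-10 - 14)**2 = ((-10 - 14)*(-16 + (-10 - 14)))**2 = (-24*(-16 - 24))**2 = (-24*(-40))**2 = 960**2 = 921600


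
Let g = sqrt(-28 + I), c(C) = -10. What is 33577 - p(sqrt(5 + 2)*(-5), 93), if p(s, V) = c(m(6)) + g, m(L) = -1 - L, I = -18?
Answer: 33587 - I*sqrt(46) ≈ 33587.0 - 6.7823*I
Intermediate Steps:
g = I*sqrt(46) (g = sqrt(-28 - 18) = sqrt(-46) = I*sqrt(46) ≈ 6.7823*I)
p(s, V) = -10 + I*sqrt(46)
33577 - p(sqrt(5 + 2)*(-5), 93) = 33577 - (-10 + I*sqrt(46)) = 33577 + (10 - I*sqrt(46)) = 33587 - I*sqrt(46)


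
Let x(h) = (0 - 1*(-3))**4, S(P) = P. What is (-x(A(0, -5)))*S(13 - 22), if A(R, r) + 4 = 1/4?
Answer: 729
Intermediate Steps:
A(R, r) = -15/4 (A(R, r) = -4 + 1/4 = -15/4)
x(h) = 81 (x(h) = (0 + 3)**4 = 3**4 = 81)
(-x(A(0, -5)))*S(13 - 22) = (-1*81)*(13 - 22) = -81*(-9) = 729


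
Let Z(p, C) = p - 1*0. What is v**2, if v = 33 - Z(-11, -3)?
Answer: 1936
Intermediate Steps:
Z(p, C) = p (Z(p, C) = p + 0 = p)
v = 44 (v = 33 - 1*(-11) = 33 + 11 = 44)
v**2 = 44**2 = 1936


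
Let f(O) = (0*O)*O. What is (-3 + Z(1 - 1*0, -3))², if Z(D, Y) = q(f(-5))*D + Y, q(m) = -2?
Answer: 64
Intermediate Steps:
f(O) = 0 (f(O) = 0*O = 0)
Z(D, Y) = Y - 2*D (Z(D, Y) = -2*D + Y = Y - 2*D)
(-3 + Z(1 - 1*0, -3))² = (-3 + (-3 - 2*(1 - 1*0)))² = (-3 + (-3 - 2*(1 + 0)))² = (-3 + (-3 - 2*1))² = (-3 + (-3 - 2))² = (-3 - 5)² = (-8)² = 64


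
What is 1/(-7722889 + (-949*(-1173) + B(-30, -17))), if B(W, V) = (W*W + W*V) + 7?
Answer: -1/6608295 ≈ -1.5132e-7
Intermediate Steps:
B(W, V) = 7 + W² + V*W (B(W, V) = (W² + V*W) + 7 = 7 + W² + V*W)
1/(-7722889 + (-949*(-1173) + B(-30, -17))) = 1/(-7722889 + (-949*(-1173) + (7 + (-30)² - 17*(-30)))) = 1/(-7722889 + (1113177 + (7 + 900 + 510))) = 1/(-7722889 + (1113177 + 1417)) = 1/(-7722889 + 1114594) = 1/(-6608295) = -1/6608295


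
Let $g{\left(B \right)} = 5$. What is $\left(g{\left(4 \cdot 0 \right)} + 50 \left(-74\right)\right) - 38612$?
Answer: $-42307$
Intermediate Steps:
$\left(g{\left(4 \cdot 0 \right)} + 50 \left(-74\right)\right) - 38612 = \left(5 + 50 \left(-74\right)\right) - 38612 = \left(5 - 3700\right) - 38612 = -3695 - 38612 = -42307$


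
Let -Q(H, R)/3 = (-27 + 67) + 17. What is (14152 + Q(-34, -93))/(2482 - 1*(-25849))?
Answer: 341/691 ≈ 0.49349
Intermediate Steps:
Q(H, R) = -171 (Q(H, R) = -3*((-27 + 67) + 17) = -3*(40 + 17) = -3*57 = -171)
(14152 + Q(-34, -93))/(2482 - 1*(-25849)) = (14152 - 171)/(2482 - 1*(-25849)) = 13981/(2482 + 25849) = 13981/28331 = 13981*(1/28331) = 341/691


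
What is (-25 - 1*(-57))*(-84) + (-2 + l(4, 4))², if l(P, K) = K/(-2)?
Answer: -2672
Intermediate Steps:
l(P, K) = -K/2 (l(P, K) = K*(-½) = -K/2)
(-25 - 1*(-57))*(-84) + (-2 + l(4, 4))² = (-25 - 1*(-57))*(-84) + (-2 - ½*4)² = (-25 + 57)*(-84) + (-2 - 2)² = 32*(-84) + (-4)² = -2688 + 16 = -2672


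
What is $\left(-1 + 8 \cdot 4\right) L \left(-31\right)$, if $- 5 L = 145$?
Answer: $27869$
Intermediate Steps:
$L = -29$ ($L = \left(- \frac{1}{5}\right) 145 = -29$)
$\left(-1 + 8 \cdot 4\right) L \left(-31\right) = \left(-1 + 8 \cdot 4\right) \left(-29\right) \left(-31\right) = \left(-1 + 32\right) \left(-29\right) \left(-31\right) = 31 \left(-29\right) \left(-31\right) = \left(-899\right) \left(-31\right) = 27869$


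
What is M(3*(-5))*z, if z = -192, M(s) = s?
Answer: 2880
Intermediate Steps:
M(3*(-5))*z = (3*(-5))*(-192) = -15*(-192) = 2880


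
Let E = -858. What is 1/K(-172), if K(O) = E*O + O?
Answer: 1/147404 ≈ 6.7841e-6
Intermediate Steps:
K(O) = -857*O (K(O) = -858*O + O = -857*O)
1/K(-172) = 1/(-857*(-172)) = 1/147404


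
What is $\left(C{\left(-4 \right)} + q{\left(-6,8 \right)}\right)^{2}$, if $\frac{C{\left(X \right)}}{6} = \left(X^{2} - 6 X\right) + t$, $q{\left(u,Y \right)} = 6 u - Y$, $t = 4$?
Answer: $48400$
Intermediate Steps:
$q{\left(u,Y \right)} = - Y + 6 u$
$C{\left(X \right)} = 24 - 36 X + 6 X^{2}$ ($C{\left(X \right)} = 6 \left(\left(X^{2} - 6 X\right) + 4\right) = 6 \left(4 + X^{2} - 6 X\right) = 24 - 36 X + 6 X^{2}$)
$\left(C{\left(-4 \right)} + q{\left(-6,8 \right)}\right)^{2} = \left(\left(24 - -144 + 6 \left(-4\right)^{2}\right) + \left(\left(-1\right) 8 + 6 \left(-6\right)\right)\right)^{2} = \left(\left(24 + 144 + 6 \cdot 16\right) - 44\right)^{2} = \left(\left(24 + 144 + 96\right) - 44\right)^{2} = \left(264 - 44\right)^{2} = 220^{2} = 48400$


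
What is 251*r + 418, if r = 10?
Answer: 2928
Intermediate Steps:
251*r + 418 = 251*10 + 418 = 2510 + 418 = 2928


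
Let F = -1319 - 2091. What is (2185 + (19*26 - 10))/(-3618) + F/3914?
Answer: -11391923/7080426 ≈ -1.6089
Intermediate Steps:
F = -3410
(2185 + (19*26 - 10))/(-3618) + F/3914 = (2185 + (19*26 - 10))/(-3618) - 3410/3914 = (2185 + (494 - 10))*(-1/3618) - 3410*1/3914 = (2185 + 484)*(-1/3618) - 1705/1957 = 2669*(-1/3618) - 1705/1957 = -2669/3618 - 1705/1957 = -11391923/7080426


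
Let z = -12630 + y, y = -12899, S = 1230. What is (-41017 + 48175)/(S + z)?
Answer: -7158/24299 ≈ -0.29458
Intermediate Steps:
z = -25529 (z = -12630 - 12899 = -25529)
(-41017 + 48175)/(S + z) = (-41017 + 48175)/(1230 - 25529) = 7158/(-24299) = 7158*(-1/24299) = -7158/24299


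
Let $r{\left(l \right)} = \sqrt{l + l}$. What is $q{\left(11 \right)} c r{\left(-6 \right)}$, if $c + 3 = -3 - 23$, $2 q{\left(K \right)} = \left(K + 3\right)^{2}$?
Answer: $- 5684 i \sqrt{3} \approx - 9845.0 i$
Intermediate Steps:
$r{\left(l \right)} = \sqrt{2} \sqrt{l}$ ($r{\left(l \right)} = \sqrt{2 l} = \sqrt{2} \sqrt{l}$)
$q{\left(K \right)} = \frac{\left(3 + K\right)^{2}}{2}$ ($q{\left(K \right)} = \frac{\left(K + 3\right)^{2}}{2} = \frac{\left(3 + K\right)^{2}}{2}$)
$c = -29$ ($c = -3 - 26 = -29$)
$q{\left(11 \right)} c r{\left(-6 \right)} = \frac{\left(3 + 11\right)^{2}}{2} \left(-29\right) \sqrt{2} \sqrt{-6} = \frac{14^{2}}{2} \left(-29\right) \sqrt{2} i \sqrt{6} = \frac{1}{2} \cdot 196 \left(-29\right) 2 i \sqrt{3} = 98 \left(-29\right) 2 i \sqrt{3} = - 2842 \cdot 2 i \sqrt{3} = - 5684 i \sqrt{3}$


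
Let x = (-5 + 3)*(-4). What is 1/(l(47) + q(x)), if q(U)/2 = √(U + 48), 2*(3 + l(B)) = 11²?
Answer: 230/12329 - 16*√14/12329 ≈ 0.013799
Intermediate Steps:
l(B) = 115/2 (l(B) = -3 + (½)*11² = -3 + (½)*121 = -3 + 121/2 = 115/2)
x = 8 (x = -2*(-4) = 8)
q(U) = 2*√(48 + U) (q(U) = 2*√(U + 48) = 2*√(48 + U))
1/(l(47) + q(x)) = 1/(115/2 + 2*√(48 + 8)) = 1/(115/2 + 2*√56) = 1/(115/2 + 2*(2*√14)) = 1/(115/2 + 4*√14)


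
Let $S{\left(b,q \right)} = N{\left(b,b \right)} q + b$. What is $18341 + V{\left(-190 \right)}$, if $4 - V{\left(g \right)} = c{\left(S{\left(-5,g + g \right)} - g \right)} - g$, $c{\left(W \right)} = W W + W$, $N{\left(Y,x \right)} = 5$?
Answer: $-2921355$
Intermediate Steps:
$S{\left(b,q \right)} = b + 5 q$ ($S{\left(b,q \right)} = 5 q + b = b + 5 q$)
$c{\left(W \right)} = W + W^{2}$ ($c{\left(W \right)} = W^{2} + W = W + W^{2}$)
$V{\left(g \right)} = 4 + g - \left(-5 + 9 g\right) \left(-4 + 9 g\right)$ ($V{\left(g \right)} = 4 - \left(\left(\left(-5 + 5 \left(g + g\right)\right) - g\right) \left(1 - \left(5 + g - 5 \left(g + g\right)\right)\right) - g\right) = 4 - \left(\left(\left(-5 + 5 \cdot 2 g\right) - g\right) \left(1 - \left(5 + g - 10 g\right)\right) - g\right) = 4 - \left(\left(\left(-5 + 10 g\right) - g\right) \left(1 + \left(\left(-5 + 10 g\right) - g\right)\right) - g\right) = 4 - \left(\left(-5 + 9 g\right) \left(1 + \left(-5 + 9 g\right)\right) - g\right) = 4 - \left(\left(-5 + 9 g\right) \left(-4 + 9 g\right) - g\right) = 4 - \left(- g + \left(-5 + 9 g\right) \left(-4 + 9 g\right)\right) = 4 + \left(g - \left(-5 + 9 g\right) \left(-4 + 9 g\right)\right) = 4 + g - \left(-5 + 9 g\right) \left(-4 + 9 g\right)$)
$18341 + V{\left(-190 \right)} = 18341 - \left(15596 + 2924100\right) = 18341 - 2939696 = -2921355$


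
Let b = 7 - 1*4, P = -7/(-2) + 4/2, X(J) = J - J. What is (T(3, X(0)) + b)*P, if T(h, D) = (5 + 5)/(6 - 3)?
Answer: 209/6 ≈ 34.833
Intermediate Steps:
X(J) = 0
T(h, D) = 10/3
P = 11/2 (P = -7*(-½) + 4*(½) = 7/2 + 2 = 11/2 ≈ 5.5000)
b = 3 (b = 7 - 4 = 3)
(T(3, X(0)) + b)*P = (10/3 + 3)*(11/2) = (19/3)*(11/2) = 209/6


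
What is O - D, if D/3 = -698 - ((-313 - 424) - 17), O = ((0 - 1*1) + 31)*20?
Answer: 432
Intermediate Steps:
O = 600 (O = ((0 - 1) + 31)*20 = (-1 + 31)*20 = 30*20 = 600)
D = 168 (D = 3*(-698 - ((-313 - 424) - 17)) = 3*(-698 - (-737 - 17)) = 3*(-698 - 1*(-754)) = 3*(-698 + 754) = 3*56 = 168)
O - D = 600 - 1*168 = 600 - 168 = 432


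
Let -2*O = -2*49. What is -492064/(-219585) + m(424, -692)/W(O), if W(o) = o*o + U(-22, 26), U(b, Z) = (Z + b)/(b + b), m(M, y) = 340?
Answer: 1381665814/579923985 ≈ 2.3825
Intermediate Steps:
U(b, Z) = (Z + b)/(2*b) (U(b, Z) = (Z + b)/((2*b)) = (Z + b)*(1/(2*b)) = (Z + b)/(2*b))
O = 49 (O = -(-1)*49 = -½*(-98) = 49)
W(o) = -1/11 + o² (W(o) = o*o + (½)*(26 - 22)/(-22) = o² + (½)*(-1/22)*4 = o² - 1/11 = -1/11 + o²)
-492064/(-219585) + m(424, -692)/W(O) = -492064/(-219585) + 340/(-1/11 + 49²) = -492064*(-1/219585) + 340/(-1/11 + 2401) = 492064/219585 + 340/(26410/11) = 492064/219585 + 340*(11/26410) = 492064/219585 + 374/2641 = 1381665814/579923985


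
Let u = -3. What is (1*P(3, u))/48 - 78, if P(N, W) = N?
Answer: -1247/16 ≈ -77.938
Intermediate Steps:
(1*P(3, u))/48 - 78 = (1*3)/48 - 78 = (1/48)*3 - 78 = 1/16 - 78 = -1247/16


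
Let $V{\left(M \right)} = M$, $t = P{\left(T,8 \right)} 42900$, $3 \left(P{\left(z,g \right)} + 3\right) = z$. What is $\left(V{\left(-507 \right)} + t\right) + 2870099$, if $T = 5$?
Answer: $2812392$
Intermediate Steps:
$P{\left(z,g \right)} = -3 + \frac{z}{3}$
$t = -57200$ ($t = \left(-3 + \frac{1}{3} \cdot 5\right) 42900 = \left(-3 + \frac{5}{3}\right) 42900 = \left(- \frac{4}{3}\right) 42900 = -57200$)
$\left(V{\left(-507 \right)} + t\right) + 2870099 = \left(-507 - 57200\right) + 2870099 = -57707 + 2870099 = 2812392$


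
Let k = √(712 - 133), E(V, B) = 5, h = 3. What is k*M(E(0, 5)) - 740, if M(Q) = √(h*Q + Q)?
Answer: -740 + 2*√2895 ≈ -632.39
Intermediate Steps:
k = √579 ≈ 24.062
M(Q) = 2*√Q (M(Q) = √(3*Q + Q) = √(4*Q) = 2*√Q)
k*M(E(0, 5)) - 740 = √579*(2*√5) - 740 = 2*√2895 - 740 = -740 + 2*√2895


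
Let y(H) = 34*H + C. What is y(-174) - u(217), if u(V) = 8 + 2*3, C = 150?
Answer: -5780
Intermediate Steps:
u(V) = 14 (u(V) = 8 + 6 = 14)
y(H) = 150 + 34*H (y(H) = 34*H + 150 = 150 + 34*H)
y(-174) - u(217) = (150 + 34*(-174)) - 1*14 = (150 - 5916) - 14 = -5766 - 14 = -5780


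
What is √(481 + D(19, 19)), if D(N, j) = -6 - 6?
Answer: √469 ≈ 21.656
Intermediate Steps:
D(N, j) = -12
√(481 + D(19, 19)) = √(481 - 12) = √469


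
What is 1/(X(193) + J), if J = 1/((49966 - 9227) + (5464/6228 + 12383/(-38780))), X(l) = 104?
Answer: 351410464727/36546696957388 ≈ 0.0096154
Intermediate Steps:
J = 8625780/351410464727 (J = 1/(40739 + (5464*(1/6228) + 12383*(-1/38780))) = 1/(40739 + (1366/1557 - 1769/5540)) = 1/(40739 + 4813307/8625780) = 1/(351410464727/8625780) = 8625780/351410464727 ≈ 2.4546e-5)
1/(X(193) + J) = 1/(104 + 8625780/351410464727) = 1/(36546696957388/351410464727) = 351410464727/36546696957388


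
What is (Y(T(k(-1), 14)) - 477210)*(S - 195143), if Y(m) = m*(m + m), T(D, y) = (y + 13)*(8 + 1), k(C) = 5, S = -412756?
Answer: 218303825688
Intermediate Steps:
T(D, y) = 117 + 9*y (T(D, y) = (13 + y)*9 = 117 + 9*y)
Y(m) = 2*m² (Y(m) = m*(2*m) = 2*m²)
(Y(T(k(-1), 14)) - 477210)*(S - 195143) = (2*(117 + 9*14)² - 477210)*(-412756 - 195143) = (2*(117 + 126)² - 477210)*(-607899) = (2*243² - 477210)*(-607899) = (2*59049 - 477210)*(-607899) = (118098 - 477210)*(-607899) = -359112*(-607899) = 218303825688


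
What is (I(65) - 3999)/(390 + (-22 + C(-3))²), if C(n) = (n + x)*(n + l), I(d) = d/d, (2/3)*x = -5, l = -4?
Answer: -15992/12169 ≈ -1.3142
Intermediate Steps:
x = -15/2 (x = (3/2)*(-5) = -15/2 ≈ -7.5000)
I(d) = 1
C(n) = (-4 + n)*(-15/2 + n) (C(n) = (n - 15/2)*(n - 4) = (-15/2 + n)*(-4 + n) = (-4 + n)*(-15/2 + n))
(I(65) - 3999)/(390 + (-22 + C(-3))²) = (1 - 3999)/(390 + (-22 + (30 + (-3)² - 23/2*(-3)))²) = -3998/(390 + (-22 + (30 + 9 + 69/2))²) = -3998/(390 + (-22 + 147/2)²) = -3998/(390 + (103/2)²) = -3998/(390 + 10609/4) = -3998/12169/4 = -3998*4/12169 = -15992/12169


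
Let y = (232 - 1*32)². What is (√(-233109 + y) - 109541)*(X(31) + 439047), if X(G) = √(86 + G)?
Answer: -3*(109541 - 7*I*√3941)*(146349 + √13) ≈ -4.8095e+10 + 1.9294e+8*I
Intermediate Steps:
y = 40000 (y = (232 - 32)² = 200² = 40000)
(√(-233109 + y) - 109541)*(X(31) + 439047) = (√(-233109 + 40000) - 109541)*(√(86 + 31) + 439047) = (√(-193109) - 109541)*(√117 + 439047) = (7*I*√3941 - 109541)*(3*√13 + 439047) = (-109541 + 7*I*√3941)*(439047 + 3*√13)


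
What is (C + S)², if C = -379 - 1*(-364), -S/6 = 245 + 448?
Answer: 17413929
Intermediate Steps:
S = -4158 (S = -6*(245 + 448) = -6*693 = -4158)
C = -15 (C = -379 + 364 = -15)
(C + S)² = (-15 - 4158)² = (-4173)² = 17413929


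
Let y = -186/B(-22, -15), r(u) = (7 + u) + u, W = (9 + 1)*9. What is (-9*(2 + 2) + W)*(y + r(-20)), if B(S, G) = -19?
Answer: -23814/19 ≈ -1253.4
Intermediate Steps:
W = 90 (W = 10*9 = 90)
r(u) = 7 + 2*u
y = 186/19 (y = -186/(-19) = -186*(-1/19) = 186/19 ≈ 9.7895)
(-9*(2 + 2) + W)*(y + r(-20)) = (-9*(2 + 2) + 90)*(186/19 + (7 + 2*(-20))) = (-9*4 + 90)*(186/19 + (7 - 40)) = (-36 + 90)*(186/19 - 33) = 54*(-441/19) = -23814/19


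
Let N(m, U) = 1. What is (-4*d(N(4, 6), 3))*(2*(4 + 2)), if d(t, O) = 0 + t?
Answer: -48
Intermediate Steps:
d(t, O) = t
(-4*d(N(4, 6), 3))*(2*(4 + 2)) = (-4*1)*(2*(4 + 2)) = -8*6 = -4*12 = -48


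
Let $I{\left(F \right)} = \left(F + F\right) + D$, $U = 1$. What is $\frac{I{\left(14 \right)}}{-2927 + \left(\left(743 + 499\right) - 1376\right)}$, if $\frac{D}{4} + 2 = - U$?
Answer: $- \frac{16}{3061} \approx -0.0052271$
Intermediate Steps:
$D = -12$ ($D = -8 + 4 \left(\left(-1\right) 1\right) = -8 + 4 \left(-1\right) = -8 - 4 = -12$)
$I{\left(F \right)} = -12 + 2 F$ ($I{\left(F \right)} = \left(F + F\right) - 12 = 2 F - 12 = -12 + 2 F$)
$\frac{I{\left(14 \right)}}{-2927 + \left(\left(743 + 499\right) - 1376\right)} = \frac{-12 + 2 \cdot 14}{-2927 + \left(\left(743 + 499\right) - 1376\right)} = \frac{-12 + 28}{-2927 + \left(1242 - 1376\right)} = \frac{16}{-2927 - 134} = \frac{16}{-3061} = 16 \left(- \frac{1}{3061}\right) = - \frac{16}{3061}$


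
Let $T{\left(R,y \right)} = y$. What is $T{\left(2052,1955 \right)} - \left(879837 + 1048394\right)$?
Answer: $-1926276$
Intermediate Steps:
$T{\left(2052,1955 \right)} - \left(879837 + 1048394\right) = 1955 - \left(879837 + 1048394\right) = 1955 - 1928231 = -1926276$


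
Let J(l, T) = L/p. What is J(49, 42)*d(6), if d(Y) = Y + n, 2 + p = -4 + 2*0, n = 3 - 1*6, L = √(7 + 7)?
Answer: -√14/2 ≈ -1.8708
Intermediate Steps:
L = √14 ≈ 3.7417
n = -3 (n = 3 - 6 = -3)
p = -6 (p = -2 + (-4 + 2*0) = -2 + (-4 + 0) = -2 - 4 = -6)
J(l, T) = -√14/6 (J(l, T) = √14/(-6) = √14*(-⅙) = -√14/6)
d(Y) = -3 + Y (d(Y) = Y - 3 = -3 + Y)
J(49, 42)*d(6) = (-√14/6)*(-3 + 6) = -√14/6*3 = -√14/2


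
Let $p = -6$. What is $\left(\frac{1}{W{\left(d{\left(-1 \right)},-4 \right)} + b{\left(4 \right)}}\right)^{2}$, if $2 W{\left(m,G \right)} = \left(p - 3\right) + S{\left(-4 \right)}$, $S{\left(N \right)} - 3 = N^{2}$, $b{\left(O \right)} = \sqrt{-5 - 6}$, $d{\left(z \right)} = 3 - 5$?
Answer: $\frac{1}{\left(5 + i \sqrt{11}\right)^{2}} \approx 0.010802 - 0.025591 i$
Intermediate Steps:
$d{\left(z \right)} = -2$
$b{\left(O \right)} = i \sqrt{11}$ ($b{\left(O \right)} = \sqrt{-11} = i \sqrt{11}$)
$S{\left(N \right)} = 3 + N^{2}$
$W{\left(m,G \right)} = 5$ ($W{\left(m,G \right)} = \frac{\left(-6 - 3\right) + \left(3 + \left(-4\right)^{2}\right)}{2} = \frac{-9 + \left(3 + 16\right)}{2} = \frac{-9 + 19}{2} = \frac{1}{2} \cdot 10 = 5$)
$\left(\frac{1}{W{\left(d{\left(-1 \right)},-4 \right)} + b{\left(4 \right)}}\right)^{2} = \left(\frac{1}{5 + i \sqrt{11}}\right)^{2} = \frac{1}{\left(5 + i \sqrt{11}\right)^{2}}$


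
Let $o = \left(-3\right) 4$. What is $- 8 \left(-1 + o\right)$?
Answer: $104$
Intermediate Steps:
$o = -12$
$- 8 \left(-1 + o\right) = - 8 \left(-1 - 12\right) = \left(-8\right) \left(-13\right) = 104$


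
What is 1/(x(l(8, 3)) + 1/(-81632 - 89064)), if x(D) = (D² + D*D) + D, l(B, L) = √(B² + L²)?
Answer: 4254019994040/618959884125857 - 29137124416*√73/618959884125857 ≈ 0.0064707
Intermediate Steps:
x(D) = D + 2*D² (x(D) = (D² + D²) + D = 2*D² + D = D + 2*D²)
1/(x(l(8, 3)) + 1/(-81632 - 89064)) = 1/(√(8² + 3²)*(1 + 2*√(8² + 3²)) + 1/(-81632 - 89064)) = 1/(√(64 + 9)*(1 + 2*√(64 + 9)) + 1/(-170696)) = 1/(√73*(1 + 2*√73) - 1/170696) = 1/(-1/170696 + √73*(1 + 2*√73))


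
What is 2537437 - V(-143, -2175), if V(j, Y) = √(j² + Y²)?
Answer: 2537437 - √4751074 ≈ 2.5353e+6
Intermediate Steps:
V(j, Y) = √(Y² + j²)
2537437 - V(-143, -2175) = 2537437 - √((-2175)² + (-143)²) = 2537437 - √(4730625 + 20449) = 2537437 - √4751074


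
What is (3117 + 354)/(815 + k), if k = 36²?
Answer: 3471/2111 ≈ 1.6442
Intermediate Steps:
k = 1296
(3117 + 354)/(815 + k) = (3117 + 354)/(815 + 1296) = 3471/2111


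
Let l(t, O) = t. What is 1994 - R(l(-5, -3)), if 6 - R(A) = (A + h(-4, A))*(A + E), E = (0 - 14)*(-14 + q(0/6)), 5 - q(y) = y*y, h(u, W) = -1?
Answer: 1262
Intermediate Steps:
q(y) = 5 - y² (q(y) = 5 - y*y = 5 - y²)
E = 126 (E = (0 - 14)*(-14 + (5 - (0/6)²)) = -14*(-14 + (5 - (0*(⅙))²)) = -14*(-14 + (5 - 1*0²)) = -14*(-14 + (5 - 1*0)) = -14*(-14 + (5 + 0)) = -14*(-14 + 5) = -14*(-9) = 126)
R(A) = 6 - (-1 + A)*(126 + A) (R(A) = 6 - (A - 1)*(A + 126) = 6 - (-1 + A)*(126 + A))
1994 - R(l(-5, -3)) = 1994 - (132 - 1*(-5)² - 125*(-5)) = 1994 - (132 - 1*25 + 625) = 1994 - (132 - 25 + 625) = 1994 - 1*732 = 1994 - 732 = 1262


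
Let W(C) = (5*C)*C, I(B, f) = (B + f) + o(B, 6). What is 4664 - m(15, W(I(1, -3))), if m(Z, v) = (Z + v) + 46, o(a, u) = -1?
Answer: 4558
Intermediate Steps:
I(B, f) = -1 + B + f (I(B, f) = (B + f) - 1 = -1 + B + f)
W(C) = 5*C²
m(Z, v) = 46 + Z + v
4664 - m(15, W(I(1, -3))) = 4664 - (46 + 15 + 5*(-1 + 1 - 3)²) = 4664 - (46 + 15 + 5*(-3)²) = 4664 - (46 + 15 + 5*9) = 4664 - (46 + 15 + 45) = 4664 - 1*106 = 4664 - 106 = 4558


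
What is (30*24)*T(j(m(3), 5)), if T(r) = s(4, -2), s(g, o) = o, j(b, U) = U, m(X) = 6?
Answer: -1440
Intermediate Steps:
T(r) = -2
(30*24)*T(j(m(3), 5)) = (30*24)*(-2) = 720*(-2) = -1440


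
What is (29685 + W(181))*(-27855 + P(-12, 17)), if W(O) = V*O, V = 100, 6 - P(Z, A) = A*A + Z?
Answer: -1344000910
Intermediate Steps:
P(Z, A) = 6 - Z - A**2 (P(Z, A) = 6 - (A*A + Z) = 6 - (A**2 + Z) = 6 - (Z + A**2) = 6 + (-Z - A**2) = 6 - Z - A**2)
W(O) = 100*O
(29685 + W(181))*(-27855 + P(-12, 17)) = (29685 + 100*181)*(-27855 + (6 - 1*(-12) - 1*17**2)) = (29685 + 18100)*(-27855 + (6 + 12 - 1*289)) = 47785*(-27855 + (6 + 12 - 289)) = 47785*(-27855 - 271) = 47785*(-28126) = -1344000910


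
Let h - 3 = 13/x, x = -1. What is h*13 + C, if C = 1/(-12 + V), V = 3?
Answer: -1171/9 ≈ -130.11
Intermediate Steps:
C = -⅑ (C = 1/(-12 + 3) = 1/(-9) = -⅑ ≈ -0.11111)
h = -10 (h = 3 + 13/(-1) = 3 + 13*(-1) = 3 - 13 = -10)
h*13 + C = -10*13 - ⅑ = -130 - ⅑ = -1171/9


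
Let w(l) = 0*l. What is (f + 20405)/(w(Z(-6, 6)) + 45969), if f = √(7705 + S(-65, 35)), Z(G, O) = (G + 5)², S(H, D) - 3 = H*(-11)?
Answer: 265/597 + √8423/45969 ≈ 0.44588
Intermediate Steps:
S(H, D) = 3 - 11*H (S(H, D) = 3 + H*(-11) = 3 - 11*H)
Z(G, O) = (5 + G)²
w(l) = 0
f = √8423 (f = √(7705 + (3 - 11*(-65))) = √(7705 + (3 + 715)) = √(7705 + 718) = √8423 ≈ 91.777)
(f + 20405)/(w(Z(-6, 6)) + 45969) = (√8423 + 20405)/(0 + 45969) = (20405 + √8423)/45969 = (20405 + √8423)*(1/45969) = 265/597 + √8423/45969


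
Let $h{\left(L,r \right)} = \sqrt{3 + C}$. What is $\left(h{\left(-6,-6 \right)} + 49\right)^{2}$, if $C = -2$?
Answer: $2500$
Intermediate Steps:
$h{\left(L,r \right)} = 1$ ($h{\left(L,r \right)} = \sqrt{3 - 2} = \sqrt{1} = 1$)
$\left(h{\left(-6,-6 \right)} + 49\right)^{2} = \left(1 + 49\right)^{2} = 50^{2} = 2500$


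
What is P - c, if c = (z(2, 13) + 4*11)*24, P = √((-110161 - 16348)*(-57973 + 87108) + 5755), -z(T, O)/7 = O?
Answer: 1128 + 2*I*√921458490 ≈ 1128.0 + 60711.0*I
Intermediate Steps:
z(T, O) = -7*O
P = 2*I*√921458490 (P = √(-126509*29135 + 5755) = √(-3685839715 + 5755) = √(-3685833960) = 2*I*√921458490 ≈ 60711.0*I)
c = -1128 (c = (-7*13 + 4*11)*24 = (-91 + 44)*24 = -47*24 = -1128)
P - c = 2*I*√921458490 - 1*(-1128) = 2*I*√921458490 + 1128 = 1128 + 2*I*√921458490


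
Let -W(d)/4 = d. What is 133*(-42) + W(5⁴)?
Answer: -8086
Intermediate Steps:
W(d) = -4*d
133*(-42) + W(5⁴) = 133*(-42) - 4*5⁴ = -5586 - 4*625 = -5586 - 2500 = -8086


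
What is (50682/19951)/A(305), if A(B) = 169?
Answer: 50682/3371719 ≈ 0.015032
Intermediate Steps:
(50682/19951)/A(305) = (50682/19951)/169 = (50682*(1/19951))*(1/169) = (50682/19951)*(1/169) = 50682/3371719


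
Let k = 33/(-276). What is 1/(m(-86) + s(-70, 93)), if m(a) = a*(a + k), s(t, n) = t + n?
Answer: 46/341747 ≈ 0.00013460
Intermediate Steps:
k = -11/92 (k = 33*(-1/276) = -11/92 ≈ -0.11957)
s(t, n) = n + t
m(a) = a*(-11/92 + a) (m(a) = a*(a - 11/92) = a*(-11/92 + a))
1/(m(-86) + s(-70, 93)) = 1/((1/92)*(-86)*(-11 + 92*(-86)) + (93 - 70)) = 1/((1/92)*(-86)*(-11 - 7912) + 23) = 1/((1/92)*(-86)*(-7923) + 23) = 1/(340689/46 + 23) = 1/(341747/46) = 46/341747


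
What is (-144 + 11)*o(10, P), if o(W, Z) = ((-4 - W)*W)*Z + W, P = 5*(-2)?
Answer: -187530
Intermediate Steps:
P = -10
o(W, Z) = W + W*Z*(-4 - W) (o(W, Z) = (W*(-4 - W))*Z + W = W*Z*(-4 - W) + W = W + W*Z*(-4 - W))
(-144 + 11)*o(10, P) = (-144 + 11)*(10*(1 - 4*(-10) - 1*10*(-10))) = -1330*(1 + 40 + 100) = -1330*141 = -133*1410 = -187530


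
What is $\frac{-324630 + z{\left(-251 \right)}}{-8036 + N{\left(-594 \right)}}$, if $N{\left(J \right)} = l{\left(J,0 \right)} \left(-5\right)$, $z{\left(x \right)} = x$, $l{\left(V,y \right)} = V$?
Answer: $\frac{324881}{5066} \approx 64.13$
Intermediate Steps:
$N{\left(J \right)} = - 5 J$ ($N{\left(J \right)} = J \left(-5\right) = - 5 J$)
$\frac{-324630 + z{\left(-251 \right)}}{-8036 + N{\left(-594 \right)}} = \frac{-324630 - 251}{-8036 - -2970} = - \frac{324881}{-8036 + 2970} = - \frac{324881}{-5066} = \left(-324881\right) \left(- \frac{1}{5066}\right) = \frac{324881}{5066}$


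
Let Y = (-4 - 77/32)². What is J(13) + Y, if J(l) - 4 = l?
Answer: 59433/1024 ≈ 58.040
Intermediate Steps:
J(l) = 4 + l
Y = 42025/1024 (Y = (-4 - 77*1/32)² = (-4 - 77/32)² = (-205/32)² = 42025/1024 ≈ 41.040)
J(13) + Y = (4 + 13) + 42025/1024 = 17 + 42025/1024 = 59433/1024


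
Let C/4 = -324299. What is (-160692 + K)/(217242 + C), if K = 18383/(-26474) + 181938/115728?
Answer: 1323448226363/8894475225104 ≈ 0.14879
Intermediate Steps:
C = -1297196 (C = 4*(-324299) = -1297196)
K = 7229029/8235976 (K = 18383*(-1/26474) + 181938*(1/115728) = -593/854 + 30323/19288 = 7229029/8235976 ≈ 0.87774)
(-160692 + K)/(217242 + C) = (-160692 + 7229029/8235976)/(217242 - 1297196) = -1323448226363/8235976/(-1079954) = -1323448226363/8235976*(-1/1079954) = 1323448226363/8894475225104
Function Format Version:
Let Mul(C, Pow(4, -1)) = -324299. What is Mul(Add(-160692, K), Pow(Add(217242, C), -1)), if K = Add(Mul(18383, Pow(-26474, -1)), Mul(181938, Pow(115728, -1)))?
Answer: Rational(1323448226363, 8894475225104) ≈ 0.14879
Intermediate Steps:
C = -1297196 (C = Mul(4, -324299) = -1297196)
K = Rational(7229029, 8235976) (K = Add(Mul(18383, Rational(-1, 26474)), Mul(181938, Rational(1, 115728))) = Add(Rational(-593, 854), Rational(30323, 19288)) = Rational(7229029, 8235976) ≈ 0.87774)
Mul(Add(-160692, K), Pow(Add(217242, C), -1)) = Mul(Add(-160692, Rational(7229029, 8235976)), Pow(Add(217242, -1297196), -1)) = Mul(Rational(-1323448226363, 8235976), Pow(-1079954, -1)) = Mul(Rational(-1323448226363, 8235976), Rational(-1, 1079954)) = Rational(1323448226363, 8894475225104)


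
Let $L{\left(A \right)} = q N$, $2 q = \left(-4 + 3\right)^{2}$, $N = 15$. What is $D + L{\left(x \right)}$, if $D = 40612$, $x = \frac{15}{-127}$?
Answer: $\frac{81239}{2} \approx 40620.0$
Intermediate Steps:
$x = - \frac{15}{127}$ ($x = 15 \left(- \frac{1}{127}\right) = - \frac{15}{127} \approx -0.11811$)
$q = \frac{1}{2}$ ($q = \frac{\left(-4 + 3\right)^{2}}{2} = \frac{\left(-1\right)^{2}}{2} = \frac{1}{2} \cdot 1 = \frac{1}{2} \approx 0.5$)
$L{\left(A \right)} = \frac{15}{2}$ ($L{\left(A \right)} = \frac{1}{2} \cdot 15 = \frac{15}{2}$)
$D + L{\left(x \right)} = 40612 + \frac{15}{2} = \frac{81239}{2}$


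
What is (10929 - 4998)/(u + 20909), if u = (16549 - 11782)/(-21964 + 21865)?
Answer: 195723/688408 ≈ 0.28431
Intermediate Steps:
u = -1589/33 (u = 4767/(-99) = 4767*(-1/99) = -1589/33 ≈ -48.151)
(10929 - 4998)/(u + 20909) = (10929 - 4998)/(-1589/33 + 20909) = 5931/(688408/33) = 5931*(33/688408) = 195723/688408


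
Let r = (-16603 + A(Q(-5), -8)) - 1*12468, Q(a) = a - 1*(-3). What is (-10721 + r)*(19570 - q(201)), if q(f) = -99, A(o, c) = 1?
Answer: -782649179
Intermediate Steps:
Q(a) = 3 + a (Q(a) = a + 3 = 3 + a)
r = -29070 (r = (-16603 + 1) - 1*12468 = -16602 - 12468 = -29070)
(-10721 + r)*(19570 - q(201)) = (-10721 - 29070)*(19570 - 1*(-99)) = -39791*(19570 + 99) = -39791*19669 = -782649179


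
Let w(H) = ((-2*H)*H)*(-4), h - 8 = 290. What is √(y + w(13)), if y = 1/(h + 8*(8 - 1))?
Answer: √169427586/354 ≈ 36.770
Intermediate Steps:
h = 298 (h = 8 + 290 = 298)
w(H) = 8*H² (w(H) = -2*H²*(-4) = 8*H²)
y = 1/354 (y = 1/(298 + 8*(8 - 1)) = 1/(298 + 8*7) = 1/(298 + 56) = 1/354 ≈ 0.0028249)
√(y + w(13)) = √(1/354 + 8*13²) = √(1/354 + 8*169) = √(1/354 + 1352) = √(478609/354) = √169427586/354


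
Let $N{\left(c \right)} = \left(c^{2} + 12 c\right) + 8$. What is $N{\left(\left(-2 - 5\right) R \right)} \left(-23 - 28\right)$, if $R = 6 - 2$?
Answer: $-23256$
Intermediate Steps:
$R = 4$ ($R = 6 - 2 = 4$)
$N{\left(c \right)} = 8 + c^{2} + 12 c$
$N{\left(\left(-2 - 5\right) R \right)} \left(-23 - 28\right) = \left(8 + \left(\left(-2 - 5\right) 4\right)^{2} + 12 \left(-2 - 5\right) 4\right) \left(-23 - 28\right) = \left(8 + \left(\left(-7\right) 4\right)^{2} + 12 \left(\left(-7\right) 4\right)\right) \left(-51\right) = \left(8 + \left(-28\right)^{2} + 12 \left(-28\right)\right) \left(-51\right) = \left(8 + 784 - 336\right) \left(-51\right) = 456 \left(-51\right) = -23256$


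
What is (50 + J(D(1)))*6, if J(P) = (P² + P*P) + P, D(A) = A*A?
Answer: 318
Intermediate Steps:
D(A) = A²
J(P) = P + 2*P² (J(P) = (P² + P²) + P = 2*P² + P = P + 2*P²)
(50 + J(D(1)))*6 = (50 + 1²*(1 + 2*1²))*6 = (50 + 1*(1 + 2*1))*6 = (50 + 1*(1 + 2))*6 = (50 + 1*3)*6 = (50 + 3)*6 = 53*6 = 318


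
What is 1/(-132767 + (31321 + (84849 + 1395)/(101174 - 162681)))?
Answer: -61507/6239725366 ≈ -9.8573e-6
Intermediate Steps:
1/(-132767 + (31321 + (84849 + 1395)/(101174 - 162681))) = 1/(-132767 + (31321 + 86244/(-61507))) = 1/(-132767 + (31321 + 86244*(-1/61507))) = 1/(-132767 + (31321 - 86244/61507)) = 1/(-132767 + 1926374503/61507) = 1/(-6239725366/61507) = -61507/6239725366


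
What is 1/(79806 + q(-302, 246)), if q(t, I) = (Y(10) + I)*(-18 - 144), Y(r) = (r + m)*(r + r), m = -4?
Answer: 1/20514 ≈ 4.8747e-5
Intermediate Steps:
Y(r) = 2*r*(-4 + r) (Y(r) = (r - 4)*(r + r) = (-4 + r)*(2*r) = 2*r*(-4 + r))
q(t, I) = -19440 - 162*I (q(t, I) = (2*10*(-4 + 10) + I)*(-18 - 144) = (2*10*6 + I)*(-162) = (120 + I)*(-162) = -19440 - 162*I)
1/(79806 + q(-302, 246)) = 1/(79806 + (-19440 - 162*246)) = 1/(79806 + (-19440 - 39852)) = 1/(79806 - 59292) = 1/20514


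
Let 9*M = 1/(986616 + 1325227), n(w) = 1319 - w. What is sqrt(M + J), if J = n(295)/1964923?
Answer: sqrt(268125133391178565939)/717251602593 ≈ 0.022830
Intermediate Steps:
J = 1024/1964923 (J = (1319 - 1*295)/1964923 = (1319 - 295)*(1/1964923) = 1024*(1/1964923) = 1024/1964923 ≈ 0.00052114)
M = 1/20806587 (M = 1/(9*(986616 + 1325227)) = (1/9)/2311843 = (1/9)*(1/2311843) = 1/20806587 ≈ 4.8062e-8)
sqrt(M + J) = sqrt(1/20806587 + 1024/1964923) = sqrt(21307910011/40883341347801) = sqrt(268125133391178565939)/717251602593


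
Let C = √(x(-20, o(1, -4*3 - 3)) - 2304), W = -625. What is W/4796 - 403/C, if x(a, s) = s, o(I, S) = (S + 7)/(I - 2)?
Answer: -625/4796 + 403*I*√574/1148 ≈ -0.13032 + 8.4104*I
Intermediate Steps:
o(I, S) = (7 + S)/(-2 + I)
C = 2*I*√574 (C = √((7 + (-4*3 - 3))/(-2 + 1) - 2304) = √((7 + (-12 - 3))/(-1) - 2304) = √(-(7 - 15) - 2304) = √(-1*(-8) - 2304) = √(8 - 2304) = √(-2296) = 2*I*√574 ≈ 47.917*I)
W/4796 - 403/C = -625/4796 - 403*(-I*√574/1148) = -625*1/4796 - (-403)*I*√574/1148 = -625/4796 + 403*I*√574/1148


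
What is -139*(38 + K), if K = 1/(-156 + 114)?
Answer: -221705/42 ≈ -5278.7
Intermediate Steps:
K = -1/42 (K = 1/(-42) = -1/42 ≈ -0.023810)
-139*(38 + K) = -139*(38 - 1/42) = -139*1595/42 = -221705/42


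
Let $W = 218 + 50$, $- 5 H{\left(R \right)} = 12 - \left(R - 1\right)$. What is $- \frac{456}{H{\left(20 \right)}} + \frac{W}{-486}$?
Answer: $- \frac{554978}{1701} \approx -326.27$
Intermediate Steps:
$H{\left(R \right)} = - \frac{13}{5} + \frac{R}{5}$ ($H{\left(R \right)} = - \frac{12 - \left(R - 1\right)}{5} = - \frac{12 - \left(-1 + R\right)}{5} = - \frac{13 - R}{5} = - \frac{13}{5} + \frac{R}{5}$)
$W = 268$
$- \frac{456}{H{\left(20 \right)}} + \frac{W}{-486} = - \frac{456}{- \frac{13}{5} + \frac{1}{5} \cdot 20} + \frac{268}{-486} = - \frac{456}{- \frac{13}{5} + 4} + 268 \left(- \frac{1}{486}\right) = - \frac{456}{\frac{7}{5}} - \frac{134}{243} = \left(-456\right) \frac{5}{7} - \frac{134}{243} = - \frac{2280}{7} - \frac{134}{243} = - \frac{554978}{1701}$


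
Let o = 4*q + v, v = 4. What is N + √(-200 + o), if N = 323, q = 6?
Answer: 323 + 2*I*√43 ≈ 323.0 + 13.115*I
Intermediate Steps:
o = 28 (o = 4*6 + 4 = 24 + 4 = 28)
N + √(-200 + o) = 323 + √(-200 + 28) = 323 + √(-172) = 323 + 2*I*√43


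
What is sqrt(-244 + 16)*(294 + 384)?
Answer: 1356*I*sqrt(57) ≈ 10238.0*I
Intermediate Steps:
sqrt(-244 + 16)*(294 + 384) = sqrt(-228)*678 = (2*I*sqrt(57))*678 = 1356*I*sqrt(57)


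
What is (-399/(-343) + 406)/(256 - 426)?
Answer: -19951/8330 ≈ -2.3951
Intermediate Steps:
(-399/(-343) + 406)/(256 - 426) = (-399*(-1/343) + 406)/(-170) = (57/49 + 406)*(-1/170) = (19951/49)*(-1/170) = -19951/8330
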